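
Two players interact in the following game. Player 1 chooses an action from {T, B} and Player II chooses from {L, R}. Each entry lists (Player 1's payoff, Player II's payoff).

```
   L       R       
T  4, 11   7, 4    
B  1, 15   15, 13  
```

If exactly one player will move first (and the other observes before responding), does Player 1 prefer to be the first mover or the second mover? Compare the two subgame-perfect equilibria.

If Player 1 leads: Player II's best replies are T→L, B→L; Player 1's induced payoffs 4, 1; outcome (T, L), payoffs (4, 11).
If Player II leads: Player 1's best replies are L→T, R→B; Player II's induced payoffs 11, 13; outcome (B, R), payoffs (15, 13).
Player 1 gets 4 moving first and 15 moving second, so Player 1 prefers to move second.

second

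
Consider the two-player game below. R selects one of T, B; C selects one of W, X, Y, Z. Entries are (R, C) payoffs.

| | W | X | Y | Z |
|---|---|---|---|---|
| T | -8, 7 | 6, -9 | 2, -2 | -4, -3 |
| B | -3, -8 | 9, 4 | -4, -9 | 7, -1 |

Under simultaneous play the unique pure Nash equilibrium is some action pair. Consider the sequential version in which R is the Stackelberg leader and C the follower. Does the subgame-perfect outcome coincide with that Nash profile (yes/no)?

yes

Work backward from C's decision.
- T: C compares 7, -9, -2, -3 and picks W; R would get -8.
- B: C compares -8, 4, -9, -1 and picks X; R would get 9.
R's induced payoffs are -8, 9, so R commits to B. Subgame-perfect outcome: (B, X) with payoffs (9, 4).
Under simultaneous play:
R's best replies: W→B; X→B; Y→T; Z→B.
C's best replies: T→W; B→X.
The unique mutual best reply is (B, X), giving (9, 4).
Sequential outcome (B, X) coincides with the Nash profile (B, X).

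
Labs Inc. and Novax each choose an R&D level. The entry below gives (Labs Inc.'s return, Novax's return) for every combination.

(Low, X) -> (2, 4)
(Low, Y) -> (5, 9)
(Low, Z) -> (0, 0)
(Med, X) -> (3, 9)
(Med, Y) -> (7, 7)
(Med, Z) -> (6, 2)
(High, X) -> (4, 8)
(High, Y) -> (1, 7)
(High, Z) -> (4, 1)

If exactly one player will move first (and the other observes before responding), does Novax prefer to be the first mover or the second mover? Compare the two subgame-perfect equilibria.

If Labs Inc. leads: Novax's best replies are Low→Y, Med→X, High→X; Labs Inc.'s induced payoffs 5, 3, 4; outcome (Low, Y), payoffs (5, 9).
If Novax leads: Labs Inc.'s best replies are X→High, Y→Med, Z→Med; Novax's induced payoffs 8, 7, 2; outcome (High, X), payoffs (4, 8).
Novax gets 8 moving first and 9 moving second, so Novax prefers to move second.

second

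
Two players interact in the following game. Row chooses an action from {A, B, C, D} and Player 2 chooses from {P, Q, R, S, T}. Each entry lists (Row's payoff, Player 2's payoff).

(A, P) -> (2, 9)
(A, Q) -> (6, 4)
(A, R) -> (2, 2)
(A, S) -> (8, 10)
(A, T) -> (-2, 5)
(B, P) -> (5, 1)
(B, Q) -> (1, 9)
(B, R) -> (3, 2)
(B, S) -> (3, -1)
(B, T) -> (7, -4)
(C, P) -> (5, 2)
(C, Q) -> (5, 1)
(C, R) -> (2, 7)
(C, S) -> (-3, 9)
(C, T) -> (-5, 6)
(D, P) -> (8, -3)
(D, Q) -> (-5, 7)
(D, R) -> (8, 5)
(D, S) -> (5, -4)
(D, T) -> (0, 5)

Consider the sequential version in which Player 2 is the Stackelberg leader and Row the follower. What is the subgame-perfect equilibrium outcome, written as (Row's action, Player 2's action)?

Work backward from Row's decision.
- P → Row plays D (best of 2, 5, 5, 8); Player 2 gets -3.
- Q → Row plays A (best of 6, 1, 5, -5); Player 2 gets 4.
- R → Row plays D (best of 2, 3, 2, 8); Player 2 gets 5.
- S → Row plays A (best of 8, 3, -3, 5); Player 2 gets 10.
- T → Row plays B (best of -2, 7, -5, 0); Player 2 gets -4.
Maximizing over -3, 4, 5, 10, -4, Player 2 chooses S. Subgame-perfect outcome: (A, S) with payoffs (8, 10).

(A, S)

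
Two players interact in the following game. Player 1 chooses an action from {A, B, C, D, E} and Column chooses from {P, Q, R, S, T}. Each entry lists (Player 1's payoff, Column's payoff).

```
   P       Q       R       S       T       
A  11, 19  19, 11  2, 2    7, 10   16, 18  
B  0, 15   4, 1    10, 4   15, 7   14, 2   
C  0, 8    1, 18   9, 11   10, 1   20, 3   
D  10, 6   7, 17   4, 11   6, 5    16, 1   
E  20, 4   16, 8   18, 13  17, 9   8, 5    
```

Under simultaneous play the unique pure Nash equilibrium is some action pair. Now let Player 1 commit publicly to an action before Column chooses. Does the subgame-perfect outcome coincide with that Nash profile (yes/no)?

Column best-responds to each possible Player 1 move:
- A: BR = P, leader payoff 11.
- B: BR = P, leader payoff 0.
- C: BR = Q, leader payoff 1.
- D: BR = Q, leader payoff 7.
- E: BR = R, leader payoff 18.
Among 11, 0, 1, 7, 18, the best is 18 at E. Subgame-perfect outcome: (E, R) with payoffs (18, 13).
Now find the simultaneous Nash equilibrium.
Player 1's best replies: P→E; Q→A; R→E; S→E; T→C.
Column's best replies: A→P; B→P; C→Q; D→Q; E→R.
The unique mutual best reply is (E, R), giving (18, 13).
Sequential outcome (E, R) coincides with the Nash profile (E, R).

yes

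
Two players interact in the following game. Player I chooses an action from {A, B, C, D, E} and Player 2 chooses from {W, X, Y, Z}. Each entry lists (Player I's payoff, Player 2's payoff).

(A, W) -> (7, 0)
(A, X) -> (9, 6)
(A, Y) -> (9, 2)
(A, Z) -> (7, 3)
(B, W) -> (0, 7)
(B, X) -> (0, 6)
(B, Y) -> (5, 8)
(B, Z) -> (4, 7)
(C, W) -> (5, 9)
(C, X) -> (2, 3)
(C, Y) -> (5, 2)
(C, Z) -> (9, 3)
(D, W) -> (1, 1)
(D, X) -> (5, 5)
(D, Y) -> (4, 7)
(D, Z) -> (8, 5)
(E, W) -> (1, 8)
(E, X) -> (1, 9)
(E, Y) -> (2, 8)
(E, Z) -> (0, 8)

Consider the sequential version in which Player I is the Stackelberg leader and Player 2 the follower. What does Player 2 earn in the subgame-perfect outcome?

6

Backward induction with Player I moving first.
- A → Player 2 plays X (best of 0, 6, 2, 3); Player I gets 9.
- B → Player 2 plays Y (best of 7, 6, 8, 7); Player I gets 5.
- C → Player 2 plays W (best of 9, 3, 2, 3); Player I gets 5.
- D → Player 2 plays Y (best of 1, 5, 7, 5); Player I gets 4.
- E → Player 2 plays X (best of 8, 9, 8, 8); Player I gets 1.
Among 9, 5, 5, 4, 1, the best is 9 at A. Subgame-perfect outcome: (A, X) with payoffs (9, 6).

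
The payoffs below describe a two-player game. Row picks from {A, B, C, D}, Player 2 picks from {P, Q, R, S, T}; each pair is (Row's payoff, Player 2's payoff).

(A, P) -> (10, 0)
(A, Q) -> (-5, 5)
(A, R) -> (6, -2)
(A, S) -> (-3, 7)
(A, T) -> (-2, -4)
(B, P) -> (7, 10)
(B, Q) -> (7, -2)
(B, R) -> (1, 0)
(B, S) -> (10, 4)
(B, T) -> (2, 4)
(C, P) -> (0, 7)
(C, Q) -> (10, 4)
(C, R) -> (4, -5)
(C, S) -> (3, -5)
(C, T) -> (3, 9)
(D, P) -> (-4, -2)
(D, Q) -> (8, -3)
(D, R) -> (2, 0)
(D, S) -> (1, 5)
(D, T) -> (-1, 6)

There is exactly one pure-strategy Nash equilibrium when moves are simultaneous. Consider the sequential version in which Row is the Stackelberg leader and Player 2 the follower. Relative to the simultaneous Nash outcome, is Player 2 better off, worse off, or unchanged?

Work backward from Player 2's decision.
- A: BR = S, leader payoff -3.
- B: BR = P, leader payoff 7.
- C: BR = T, leader payoff 3.
- D: BR = T, leader payoff -1.
Row's induced payoffs are -3, 7, 3, -1, so Row commits to B. Subgame-perfect outcome: (B, P) with payoffs (7, 10).
Under simultaneous play:
Row's best replies: P→A; Q→C; R→A; S→B; T→C.
Player 2's best replies: A→S; B→P; C→T; D→T.
The unique mutual best reply is (C, T), giving (3, 9).
Player 2 earns 10 sequentially versus 9 at the Nash outcome: better off.

better off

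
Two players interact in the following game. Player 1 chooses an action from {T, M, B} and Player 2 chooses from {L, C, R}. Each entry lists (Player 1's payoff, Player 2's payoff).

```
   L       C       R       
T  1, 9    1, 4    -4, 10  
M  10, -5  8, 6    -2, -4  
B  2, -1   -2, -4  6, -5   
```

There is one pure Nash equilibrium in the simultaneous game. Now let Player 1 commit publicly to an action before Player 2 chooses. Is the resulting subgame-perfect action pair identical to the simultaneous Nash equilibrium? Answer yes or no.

Player 2 best-responds to each possible Player 1 move:
- T → Player 2 plays R (best of 9, 4, 10); Player 1 gets -4.
- M → Player 2 plays C (best of -5, 6, -4); Player 1 gets 8.
- B → Player 2 plays L (best of -1, -4, -5); Player 1 gets 2.
Maximizing over -4, 8, 2, Player 1 chooses M. Subgame-perfect outcome: (M, C) with payoffs (8, 6).
Now find the simultaneous Nash equilibrium.
Player 1's best replies: L→M; C→M; R→B.
Player 2's best replies: T→R; M→C; B→L.
Only (M, C) has each player best-responding; Nash payoffs (8, 6).
Sequential outcome (M, C) coincides with the Nash profile (M, C).

yes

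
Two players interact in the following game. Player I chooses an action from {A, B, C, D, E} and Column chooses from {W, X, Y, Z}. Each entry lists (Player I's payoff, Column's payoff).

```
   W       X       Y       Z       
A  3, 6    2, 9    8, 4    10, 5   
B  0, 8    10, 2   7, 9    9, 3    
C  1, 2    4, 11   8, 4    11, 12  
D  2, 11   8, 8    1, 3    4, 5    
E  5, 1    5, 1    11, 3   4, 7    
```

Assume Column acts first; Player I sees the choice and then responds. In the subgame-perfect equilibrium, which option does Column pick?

Z

Work backward from Player I's decision.
- W → Player I plays E (best of 3, 0, 1, 2, 5); Column gets 1.
- X → Player I plays B (best of 2, 10, 4, 8, 5); Column gets 2.
- Y → Player I plays E (best of 8, 7, 8, 1, 11); Column gets 3.
- Z → Player I plays C (best of 10, 9, 11, 4, 4); Column gets 12.
Maximizing over 1, 2, 3, 12, Column chooses Z. Subgame-perfect outcome: (C, Z) with payoffs (11, 12).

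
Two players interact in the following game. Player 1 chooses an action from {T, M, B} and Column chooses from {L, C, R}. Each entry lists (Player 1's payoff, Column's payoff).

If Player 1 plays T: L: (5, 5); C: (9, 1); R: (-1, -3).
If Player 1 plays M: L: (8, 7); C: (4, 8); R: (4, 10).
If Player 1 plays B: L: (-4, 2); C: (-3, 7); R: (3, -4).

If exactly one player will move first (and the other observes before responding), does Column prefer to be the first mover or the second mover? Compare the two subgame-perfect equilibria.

first

If Player 1 leads: Column's best replies are T→L, M→R, B→C; Player 1's induced payoffs 5, 4, -3; outcome (T, L), payoffs (5, 5).
If Column leads: Player 1's best replies are L→M, C→T, R→M; Column's induced payoffs 7, 1, 10; outcome (M, R), payoffs (4, 10).
Column gets 10 moving first and 5 moving second, so Column prefers to move first.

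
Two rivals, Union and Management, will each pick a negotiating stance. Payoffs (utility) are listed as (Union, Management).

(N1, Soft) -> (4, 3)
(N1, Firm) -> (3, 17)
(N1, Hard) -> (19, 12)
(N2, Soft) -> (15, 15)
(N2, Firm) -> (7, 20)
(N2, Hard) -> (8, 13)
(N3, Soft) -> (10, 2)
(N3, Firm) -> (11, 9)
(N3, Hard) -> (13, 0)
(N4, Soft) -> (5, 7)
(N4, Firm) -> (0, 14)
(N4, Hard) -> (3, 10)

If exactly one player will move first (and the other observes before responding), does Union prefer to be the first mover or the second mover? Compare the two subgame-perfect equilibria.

If Union leads: Management's best replies are N1→Firm, N2→Firm, N3→Firm, N4→Firm; Union's induced payoffs 3, 7, 11, 0; outcome (N3, Firm), payoffs (11, 9).
If Management leads: Union's best replies are Soft→N2, Firm→N3, Hard→N1; Management's induced payoffs 15, 9, 12; outcome (N2, Soft), payoffs (15, 15).
Union gets 11 moving first and 15 moving second, so Union prefers to move second.

second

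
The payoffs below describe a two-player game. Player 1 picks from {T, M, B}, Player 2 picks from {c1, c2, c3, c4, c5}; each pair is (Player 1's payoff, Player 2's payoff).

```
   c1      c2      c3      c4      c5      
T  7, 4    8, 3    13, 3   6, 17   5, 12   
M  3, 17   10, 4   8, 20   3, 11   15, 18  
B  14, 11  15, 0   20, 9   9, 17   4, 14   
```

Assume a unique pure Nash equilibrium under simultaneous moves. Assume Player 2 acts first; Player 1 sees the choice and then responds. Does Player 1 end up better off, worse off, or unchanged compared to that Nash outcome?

better off

Backward induction with Player 2 moving first.
- c1: BR = B, leader payoff 11.
- c2: BR = B, leader payoff 0.
- c3: BR = B, leader payoff 9.
- c4: BR = B, leader payoff 17.
- c5: BR = M, leader payoff 18.
Maximizing over 11, 0, 9, 17, 18, Player 2 chooses c5. Subgame-perfect outcome: (M, c5) with payoffs (15, 18).
Under simultaneous play:
Player 1's best replies: c1→B; c2→B; c3→B; c4→B; c5→M.
Player 2's best replies: T→c4; M→c3; B→c4.
Only (B, c4) has each player best-responding; Nash payoffs (9, 17).
Player 1 earns 15 sequentially versus 9 at the Nash outcome: better off.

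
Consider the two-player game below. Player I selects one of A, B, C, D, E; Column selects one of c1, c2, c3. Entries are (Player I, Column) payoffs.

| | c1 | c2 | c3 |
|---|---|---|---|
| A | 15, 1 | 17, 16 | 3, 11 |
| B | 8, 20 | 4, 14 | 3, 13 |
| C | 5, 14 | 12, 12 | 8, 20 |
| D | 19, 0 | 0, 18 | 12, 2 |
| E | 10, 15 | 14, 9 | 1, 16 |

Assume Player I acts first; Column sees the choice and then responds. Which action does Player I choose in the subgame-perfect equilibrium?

A

Solve by backward induction (Player I leads).
- A: Column compares 1, 16, 11 and picks c2; Player I would get 17.
- B: Column compares 20, 14, 13 and picks c1; Player I would get 8.
- C: Column compares 14, 12, 20 and picks c3; Player I would get 8.
- D: Column compares 0, 18, 2 and picks c2; Player I would get 0.
- E: Column compares 15, 9, 16 and picks c3; Player I would get 1.
Player I's induced payoffs are 17, 8, 8, 0, 1, so Player I commits to A. Subgame-perfect outcome: (A, c2) with payoffs (17, 16).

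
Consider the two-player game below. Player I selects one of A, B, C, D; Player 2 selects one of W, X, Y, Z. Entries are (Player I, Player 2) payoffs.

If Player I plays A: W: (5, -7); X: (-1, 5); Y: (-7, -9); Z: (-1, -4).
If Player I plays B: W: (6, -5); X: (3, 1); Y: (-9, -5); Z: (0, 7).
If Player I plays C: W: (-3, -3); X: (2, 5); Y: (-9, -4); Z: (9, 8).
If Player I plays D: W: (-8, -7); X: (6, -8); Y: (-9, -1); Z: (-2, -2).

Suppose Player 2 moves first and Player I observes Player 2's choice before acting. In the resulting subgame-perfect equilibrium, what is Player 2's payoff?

8

Player I best-responds to each possible Player 2 move:
- W: BR = B, leader payoff -5.
- X: BR = D, leader payoff -8.
- Y: BR = A, leader payoff -9.
- Z: BR = C, leader payoff 8.
Player 2's induced payoffs are -5, -8, -9, 8, so Player 2 commits to Z. Subgame-perfect outcome: (C, Z) with payoffs (9, 8).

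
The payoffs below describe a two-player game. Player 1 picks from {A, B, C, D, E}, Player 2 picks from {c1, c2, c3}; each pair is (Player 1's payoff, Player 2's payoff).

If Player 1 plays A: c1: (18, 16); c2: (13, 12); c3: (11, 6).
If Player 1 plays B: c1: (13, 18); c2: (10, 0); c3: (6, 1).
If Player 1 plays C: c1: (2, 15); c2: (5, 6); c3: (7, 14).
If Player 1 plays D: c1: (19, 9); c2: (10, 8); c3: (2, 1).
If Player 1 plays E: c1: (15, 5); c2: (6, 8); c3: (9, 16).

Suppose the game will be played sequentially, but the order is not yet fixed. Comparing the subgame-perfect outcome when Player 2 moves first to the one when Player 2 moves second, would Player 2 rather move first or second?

first

If Player 1 leads: Player 2's best replies are A→c1, B→c1, C→c1, D→c1, E→c3; Player 1's induced payoffs 18, 13, 2, 19, 9; outcome (D, c1), payoffs (19, 9).
If Player 2 leads: Player 1's best replies are c1→D, c2→A, c3→A; Player 2's induced payoffs 9, 12, 6; outcome (A, c2), payoffs (13, 12).
Player 2 gets 12 moving first and 9 moving second, so Player 2 prefers to move first.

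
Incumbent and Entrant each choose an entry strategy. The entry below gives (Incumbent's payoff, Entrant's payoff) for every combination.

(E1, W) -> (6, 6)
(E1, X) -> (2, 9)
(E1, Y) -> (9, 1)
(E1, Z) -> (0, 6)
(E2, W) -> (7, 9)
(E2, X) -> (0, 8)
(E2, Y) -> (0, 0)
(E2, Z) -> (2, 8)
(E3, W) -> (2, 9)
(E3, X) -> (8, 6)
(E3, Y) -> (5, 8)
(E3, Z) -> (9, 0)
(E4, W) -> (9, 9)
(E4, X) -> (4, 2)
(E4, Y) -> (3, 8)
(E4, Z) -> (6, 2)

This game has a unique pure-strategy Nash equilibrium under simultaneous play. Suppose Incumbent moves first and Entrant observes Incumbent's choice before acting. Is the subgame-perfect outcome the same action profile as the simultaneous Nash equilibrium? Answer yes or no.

Work backward from Entrant's decision.
- E1: BR = X, leader payoff 2.
- E2: BR = W, leader payoff 7.
- E3: BR = W, leader payoff 2.
- E4: BR = W, leader payoff 9.
Among 2, 7, 2, 9, the best is 9 at E4. Subgame-perfect outcome: (E4, W) with payoffs (9, 9).
Under simultaneous play:
Incumbent's best replies: W→E4; X→E3; Y→E1; Z→E3.
Entrant's best replies: E1→X; E2→W; E3→W; E4→W.
The unique mutual best reply is (E4, W), giving (9, 9).
Sequential outcome (E4, W) coincides with the Nash profile (E4, W).

yes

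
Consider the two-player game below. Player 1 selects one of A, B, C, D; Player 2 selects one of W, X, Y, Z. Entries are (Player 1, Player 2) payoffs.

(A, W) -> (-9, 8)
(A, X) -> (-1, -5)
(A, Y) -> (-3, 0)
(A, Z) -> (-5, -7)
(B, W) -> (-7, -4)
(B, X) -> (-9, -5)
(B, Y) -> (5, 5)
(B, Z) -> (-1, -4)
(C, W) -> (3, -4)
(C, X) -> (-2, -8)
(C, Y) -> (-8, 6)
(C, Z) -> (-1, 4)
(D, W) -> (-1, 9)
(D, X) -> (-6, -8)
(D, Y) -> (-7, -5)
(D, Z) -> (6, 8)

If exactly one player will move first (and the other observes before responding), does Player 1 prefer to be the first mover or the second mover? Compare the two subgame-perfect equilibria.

If Player 1 leads: Player 2's best replies are A→W, B→Y, C→Y, D→W; Player 1's induced payoffs -9, 5, -8, -1; outcome (B, Y), payoffs (5, 5).
If Player 2 leads: Player 1's best replies are W→C, X→A, Y→B, Z→D; Player 2's induced payoffs -4, -5, 5, 8; outcome (D, Z), payoffs (6, 8).
Player 1 gets 5 moving first and 6 moving second, so Player 1 prefers to move second.

second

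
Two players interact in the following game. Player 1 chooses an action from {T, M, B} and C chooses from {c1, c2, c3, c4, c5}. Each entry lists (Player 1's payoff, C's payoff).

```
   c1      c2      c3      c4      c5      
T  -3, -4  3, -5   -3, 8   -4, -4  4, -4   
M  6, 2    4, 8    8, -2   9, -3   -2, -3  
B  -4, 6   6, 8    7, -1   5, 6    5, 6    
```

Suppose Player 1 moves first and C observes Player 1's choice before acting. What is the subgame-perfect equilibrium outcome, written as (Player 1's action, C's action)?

Work backward from C's decision.
- T: BR = c3, leader payoff -3.
- M: BR = c2, leader payoff 4.
- B: BR = c2, leader payoff 6.
Among -3, 4, 6, the best is 6 at B. Subgame-perfect outcome: (B, c2) with payoffs (6, 8).

(B, c2)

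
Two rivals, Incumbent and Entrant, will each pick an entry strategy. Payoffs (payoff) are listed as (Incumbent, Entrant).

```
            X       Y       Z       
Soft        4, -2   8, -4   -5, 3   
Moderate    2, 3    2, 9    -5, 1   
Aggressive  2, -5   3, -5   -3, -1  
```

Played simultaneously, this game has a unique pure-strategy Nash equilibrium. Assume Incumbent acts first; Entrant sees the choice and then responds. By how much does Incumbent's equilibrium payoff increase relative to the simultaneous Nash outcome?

Work backward from Entrant's decision.
- Soft: BR = Z, leader payoff -5.
- Moderate: BR = Y, leader payoff 2.
- Aggressive: BR = Z, leader payoff -3.
Among -5, 2, -3, the best is 2 at Moderate. Subgame-perfect outcome: (Moderate, Y) with payoffs (2, 9).
Under simultaneous play:
Incumbent's best replies: X→Soft; Y→Soft; Z→Aggressive.
Entrant's best replies: Soft→Z; Moderate→Y; Aggressive→Z.
The unique mutual best reply is (Aggressive, Z), giving (-3, -1).
Incumbent's commitment gain: 2 − -3 = 5.

5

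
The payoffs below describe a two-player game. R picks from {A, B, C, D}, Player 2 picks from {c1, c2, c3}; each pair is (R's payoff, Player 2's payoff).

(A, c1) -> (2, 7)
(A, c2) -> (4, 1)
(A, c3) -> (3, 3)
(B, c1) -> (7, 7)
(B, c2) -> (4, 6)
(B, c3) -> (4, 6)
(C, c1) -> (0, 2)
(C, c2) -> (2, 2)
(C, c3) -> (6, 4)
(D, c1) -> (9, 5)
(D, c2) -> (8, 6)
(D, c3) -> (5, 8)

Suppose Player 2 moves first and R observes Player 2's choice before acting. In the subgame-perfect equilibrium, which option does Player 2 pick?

c2

Solve by backward induction (Player 2 leads).
- c1: BR = D, leader payoff 5.
- c2: BR = D, leader payoff 6.
- c3: BR = C, leader payoff 4.
Player 2's induced payoffs are 5, 6, 4, so Player 2 commits to c2. Subgame-perfect outcome: (D, c2) with payoffs (8, 6).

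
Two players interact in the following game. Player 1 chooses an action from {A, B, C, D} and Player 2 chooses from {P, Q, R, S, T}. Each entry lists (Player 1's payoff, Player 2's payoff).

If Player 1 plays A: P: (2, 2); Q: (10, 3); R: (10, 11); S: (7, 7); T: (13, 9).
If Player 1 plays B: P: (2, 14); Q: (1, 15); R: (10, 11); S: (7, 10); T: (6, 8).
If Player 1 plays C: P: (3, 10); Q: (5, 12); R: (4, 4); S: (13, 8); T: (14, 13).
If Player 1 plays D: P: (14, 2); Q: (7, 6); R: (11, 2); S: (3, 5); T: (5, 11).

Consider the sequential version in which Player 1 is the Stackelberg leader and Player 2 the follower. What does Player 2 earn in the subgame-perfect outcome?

13

Work backward from Player 2's decision.
- A: BR = R, leader payoff 10.
- B: BR = Q, leader payoff 1.
- C: BR = T, leader payoff 14.
- D: BR = T, leader payoff 5.
Among 10, 1, 14, 5, the best is 14 at C. Subgame-perfect outcome: (C, T) with payoffs (14, 13).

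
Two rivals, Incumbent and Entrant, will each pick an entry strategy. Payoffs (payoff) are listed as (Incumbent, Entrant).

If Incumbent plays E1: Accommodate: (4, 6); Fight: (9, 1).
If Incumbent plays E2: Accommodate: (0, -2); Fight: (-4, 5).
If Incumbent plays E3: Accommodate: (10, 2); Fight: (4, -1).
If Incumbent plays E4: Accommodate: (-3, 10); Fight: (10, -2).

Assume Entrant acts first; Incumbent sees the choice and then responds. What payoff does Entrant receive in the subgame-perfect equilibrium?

2

Solve by backward induction (Entrant leads).
- Accommodate: BR = E3, leader payoff 2.
- Fight: BR = E4, leader payoff -2.
Among 2, -2, the best is 2 at Accommodate. Subgame-perfect outcome: (E3, Accommodate) with payoffs (10, 2).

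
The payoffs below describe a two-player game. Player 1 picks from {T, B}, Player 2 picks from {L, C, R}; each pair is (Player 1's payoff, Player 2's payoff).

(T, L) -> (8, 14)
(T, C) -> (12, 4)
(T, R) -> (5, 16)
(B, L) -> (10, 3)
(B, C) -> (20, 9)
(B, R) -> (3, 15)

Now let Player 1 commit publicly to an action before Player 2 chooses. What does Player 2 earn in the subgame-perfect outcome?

16

Work backward from Player 2's decision.
- T → Player 2 plays R (best of 14, 4, 16); Player 1 gets 5.
- B → Player 2 plays R (best of 3, 9, 15); Player 1 gets 3.
Maximizing over 5, 3, Player 1 chooses T. Subgame-perfect outcome: (T, R) with payoffs (5, 16).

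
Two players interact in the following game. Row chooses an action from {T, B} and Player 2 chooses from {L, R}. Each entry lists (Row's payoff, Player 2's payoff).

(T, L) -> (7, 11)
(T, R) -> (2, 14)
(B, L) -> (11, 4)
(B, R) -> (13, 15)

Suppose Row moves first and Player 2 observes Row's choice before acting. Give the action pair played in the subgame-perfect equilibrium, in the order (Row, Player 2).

Backward induction with Row moving first.
- T: Player 2 compares 11, 14 and picks R; Row would get 2.
- B: Player 2 compares 4, 15 and picks R; Row would get 13.
Maximizing over 2, 13, Row chooses B. Subgame-perfect outcome: (B, R) with payoffs (13, 15).

(B, R)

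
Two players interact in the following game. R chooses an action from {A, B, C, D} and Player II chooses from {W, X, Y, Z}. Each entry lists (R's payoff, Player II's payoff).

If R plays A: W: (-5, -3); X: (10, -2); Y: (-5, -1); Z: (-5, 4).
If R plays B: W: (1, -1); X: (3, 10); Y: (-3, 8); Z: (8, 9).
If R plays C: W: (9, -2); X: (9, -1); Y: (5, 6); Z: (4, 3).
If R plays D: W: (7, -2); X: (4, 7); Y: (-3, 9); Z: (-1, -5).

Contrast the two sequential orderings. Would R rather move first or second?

second

If R leads: Player II's best replies are A→Z, B→X, C→Y, D→Y; R's induced payoffs -5, 3, 5, -3; outcome (C, Y), payoffs (5, 6).
If Player II leads: R's best replies are W→C, X→A, Y→C, Z→B; Player II's induced payoffs -2, -2, 6, 9; outcome (B, Z), payoffs (8, 9).
R gets 5 moving first and 8 moving second, so R prefers to move second.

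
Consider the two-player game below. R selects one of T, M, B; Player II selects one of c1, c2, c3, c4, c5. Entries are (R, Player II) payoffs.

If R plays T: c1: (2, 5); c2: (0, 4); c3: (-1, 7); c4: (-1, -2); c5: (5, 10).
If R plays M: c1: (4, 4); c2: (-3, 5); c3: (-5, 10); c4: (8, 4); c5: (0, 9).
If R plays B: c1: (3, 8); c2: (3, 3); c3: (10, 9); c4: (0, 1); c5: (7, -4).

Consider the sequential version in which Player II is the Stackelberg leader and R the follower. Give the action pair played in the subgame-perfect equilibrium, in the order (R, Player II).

(B, c3)

Solve by backward induction (Player II leads).
- c1 → R plays M (best of 2, 4, 3); Player II gets 4.
- c2 → R plays B (best of 0, -3, 3); Player II gets 3.
- c3 → R plays B (best of -1, -5, 10); Player II gets 9.
- c4 → R plays M (best of -1, 8, 0); Player II gets 4.
- c5 → R plays B (best of 5, 0, 7); Player II gets -4.
Among 4, 3, 9, 4, -4, the best is 9 at c3. Subgame-perfect outcome: (B, c3) with payoffs (10, 9).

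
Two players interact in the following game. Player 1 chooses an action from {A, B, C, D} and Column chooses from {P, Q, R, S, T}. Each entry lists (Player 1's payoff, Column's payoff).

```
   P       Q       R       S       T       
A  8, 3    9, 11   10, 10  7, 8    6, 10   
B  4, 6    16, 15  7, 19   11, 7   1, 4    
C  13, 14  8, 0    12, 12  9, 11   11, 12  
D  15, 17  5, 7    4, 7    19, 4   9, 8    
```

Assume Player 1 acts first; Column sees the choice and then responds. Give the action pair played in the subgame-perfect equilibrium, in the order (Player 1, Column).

(D, P)

Backward induction with Player 1 moving first.
- A: BR = Q, leader payoff 9.
- B: BR = R, leader payoff 7.
- C: BR = P, leader payoff 13.
- D: BR = P, leader payoff 15.
Maximizing over 9, 7, 13, 15, Player 1 chooses D. Subgame-perfect outcome: (D, P) with payoffs (15, 17).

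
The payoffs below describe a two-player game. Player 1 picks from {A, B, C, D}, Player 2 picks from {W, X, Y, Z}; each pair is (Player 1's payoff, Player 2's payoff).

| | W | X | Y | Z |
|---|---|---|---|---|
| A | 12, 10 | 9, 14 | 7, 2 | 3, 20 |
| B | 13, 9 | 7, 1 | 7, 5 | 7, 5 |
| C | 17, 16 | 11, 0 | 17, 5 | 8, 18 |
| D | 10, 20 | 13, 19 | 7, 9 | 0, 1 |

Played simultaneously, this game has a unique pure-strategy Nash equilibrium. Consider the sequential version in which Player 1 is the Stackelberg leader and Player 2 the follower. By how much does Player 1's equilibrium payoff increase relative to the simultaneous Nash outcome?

Backward induction with Player 1 moving first.
- A → Player 2 plays Z (best of 10, 14, 2, 20); Player 1 gets 3.
- B → Player 2 plays W (best of 9, 1, 5, 5); Player 1 gets 13.
- C → Player 2 plays Z (best of 16, 0, 5, 18); Player 1 gets 8.
- D → Player 2 plays W (best of 20, 19, 9, 1); Player 1 gets 10.
Player 1's induced payoffs are 3, 13, 8, 10, so Player 1 commits to B. Subgame-perfect outcome: (B, W) with payoffs (13, 9).
Under simultaneous play:
Player 1's best replies: W→C; X→D; Y→C; Z→C.
Player 2's best replies: A→Z; B→W; C→Z; D→W.
Only (C, Z) has each player best-responding; Nash payoffs (8, 18).
Player 1's commitment gain: 13 − 8 = 5.

5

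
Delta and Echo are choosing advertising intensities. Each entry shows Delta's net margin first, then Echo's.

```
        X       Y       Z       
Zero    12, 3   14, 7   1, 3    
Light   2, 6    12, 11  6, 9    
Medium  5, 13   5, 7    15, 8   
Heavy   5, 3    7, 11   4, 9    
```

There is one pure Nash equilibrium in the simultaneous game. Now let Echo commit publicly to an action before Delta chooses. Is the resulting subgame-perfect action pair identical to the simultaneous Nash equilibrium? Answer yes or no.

Delta best-responds to each possible Echo move:
- X → Delta plays Zero (best of 12, 2, 5, 5); Echo gets 3.
- Y → Delta plays Zero (best of 14, 12, 5, 7); Echo gets 7.
- Z → Delta plays Medium (best of 1, 6, 15, 4); Echo gets 8.
Among 3, 7, 8, the best is 8 at Z. Subgame-perfect outcome: (Medium, Z) with payoffs (15, 8).
Under simultaneous play:
Delta's best replies: X→Zero; Y→Zero; Z→Medium.
Echo's best replies: Zero→Y; Light→Y; Medium→X; Heavy→Y.
The unique mutual best reply is (Zero, Y), giving (14, 7).
Sequential outcome (Medium, Z) differs from the Nash profile (Zero, Y).

no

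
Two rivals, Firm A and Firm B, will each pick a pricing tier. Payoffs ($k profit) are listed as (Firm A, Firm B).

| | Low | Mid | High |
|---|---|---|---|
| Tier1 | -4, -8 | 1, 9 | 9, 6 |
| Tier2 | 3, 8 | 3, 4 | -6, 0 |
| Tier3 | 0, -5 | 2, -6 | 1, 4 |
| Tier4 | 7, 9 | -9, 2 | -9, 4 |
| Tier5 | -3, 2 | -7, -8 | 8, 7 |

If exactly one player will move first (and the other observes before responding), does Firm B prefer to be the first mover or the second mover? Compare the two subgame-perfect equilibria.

first

If Firm A leads: Firm B's best replies are Tier1→Mid, Tier2→Low, Tier3→High, Tier4→Low, Tier5→High; Firm A's induced payoffs 1, 3, 1, 7, 8; outcome (Tier5, High), payoffs (8, 7).
If Firm B leads: Firm A's best replies are Low→Tier4, Mid→Tier2, High→Tier1; Firm B's induced payoffs 9, 4, 6; outcome (Tier4, Low), payoffs (7, 9).
Firm B gets 9 moving first and 7 moving second, so Firm B prefers to move first.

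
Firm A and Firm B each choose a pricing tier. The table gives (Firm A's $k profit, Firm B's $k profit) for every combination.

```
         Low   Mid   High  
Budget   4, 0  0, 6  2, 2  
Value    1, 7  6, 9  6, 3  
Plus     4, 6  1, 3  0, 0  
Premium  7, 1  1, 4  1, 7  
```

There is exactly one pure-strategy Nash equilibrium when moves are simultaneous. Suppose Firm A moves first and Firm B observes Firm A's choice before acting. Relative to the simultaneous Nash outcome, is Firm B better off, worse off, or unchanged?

unchanged

Work backward from Firm B's decision.
- Budget → Firm B plays Mid (best of 0, 6, 2); Firm A gets 0.
- Value → Firm B plays Mid (best of 7, 9, 3); Firm A gets 6.
- Plus → Firm B plays Low (best of 6, 3, 0); Firm A gets 4.
- Premium → Firm B plays High (best of 1, 4, 7); Firm A gets 1.
Maximizing over 0, 6, 4, 1, Firm A chooses Value. Subgame-perfect outcome: (Value, Mid) with payoffs (6, 9).
For the simultaneous game, intersect best replies.
Firm A's best replies: Low→Premium; Mid→Value; High→Value.
Firm B's best replies: Budget→Mid; Value→Mid; Plus→Low; Premium→High.
The unique mutual best reply is (Value, Mid), giving (6, 9).
Firm B earns 9 sequentially versus 9 at the Nash outcome: unchanged.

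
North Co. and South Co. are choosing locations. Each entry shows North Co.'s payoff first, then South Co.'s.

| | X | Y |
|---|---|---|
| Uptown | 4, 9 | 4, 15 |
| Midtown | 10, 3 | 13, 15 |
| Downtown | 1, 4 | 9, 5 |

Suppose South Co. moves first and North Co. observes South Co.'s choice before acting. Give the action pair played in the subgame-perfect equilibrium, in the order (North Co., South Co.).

Solve by backward induction (South Co. leads).
- X: BR = Midtown, leader payoff 3.
- Y: BR = Midtown, leader payoff 15.
Maximizing over 3, 15, South Co. chooses Y. Subgame-perfect outcome: (Midtown, Y) with payoffs (13, 15).

(Midtown, Y)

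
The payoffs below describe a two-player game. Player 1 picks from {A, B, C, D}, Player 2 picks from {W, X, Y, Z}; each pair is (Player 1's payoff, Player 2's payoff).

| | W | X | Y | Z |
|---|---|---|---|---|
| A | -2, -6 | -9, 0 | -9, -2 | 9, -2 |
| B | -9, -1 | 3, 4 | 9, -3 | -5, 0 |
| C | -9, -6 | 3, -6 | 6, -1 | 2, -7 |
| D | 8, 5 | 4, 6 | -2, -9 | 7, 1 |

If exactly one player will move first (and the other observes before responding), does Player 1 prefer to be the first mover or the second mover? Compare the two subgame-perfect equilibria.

If Player 1 leads: Player 2's best replies are A→X, B→X, C→Y, D→X; Player 1's induced payoffs -9, 3, 6, 4; outcome (C, Y), payoffs (6, -1).
If Player 2 leads: Player 1's best replies are W→D, X→D, Y→B, Z→A; Player 2's induced payoffs 5, 6, -3, -2; outcome (D, X), payoffs (4, 6).
Player 1 gets 6 moving first and 4 moving second, so Player 1 prefers to move first.

first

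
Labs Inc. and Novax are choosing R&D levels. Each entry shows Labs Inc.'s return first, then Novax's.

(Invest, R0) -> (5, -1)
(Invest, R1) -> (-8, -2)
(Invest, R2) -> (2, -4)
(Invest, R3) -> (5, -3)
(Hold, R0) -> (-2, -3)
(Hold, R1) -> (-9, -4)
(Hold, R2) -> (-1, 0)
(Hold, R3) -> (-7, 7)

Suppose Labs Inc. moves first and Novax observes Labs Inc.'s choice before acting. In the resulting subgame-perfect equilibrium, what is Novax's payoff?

Backward induction with Labs Inc. moving first.
- Invest: Novax compares -1, -2, -4, -3 and picks R0; Labs Inc. would get 5.
- Hold: Novax compares -3, -4, 0, 7 and picks R3; Labs Inc. would get -7.
Labs Inc.'s induced payoffs are 5, -7, so Labs Inc. commits to Invest. Subgame-perfect outcome: (Invest, R0) with payoffs (5, -1).

-1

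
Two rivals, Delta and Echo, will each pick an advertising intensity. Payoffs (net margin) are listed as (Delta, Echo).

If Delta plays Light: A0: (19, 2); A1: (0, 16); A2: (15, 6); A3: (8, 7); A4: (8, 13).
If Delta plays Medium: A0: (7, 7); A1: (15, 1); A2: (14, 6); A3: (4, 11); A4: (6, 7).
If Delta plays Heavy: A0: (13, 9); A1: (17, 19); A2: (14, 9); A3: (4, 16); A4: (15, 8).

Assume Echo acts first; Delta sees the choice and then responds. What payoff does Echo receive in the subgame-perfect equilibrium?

19

Work backward from Delta's decision.
- A0 → Delta plays Light (best of 19, 7, 13); Echo gets 2.
- A1 → Delta plays Heavy (best of 0, 15, 17); Echo gets 19.
- A2 → Delta plays Light (best of 15, 14, 14); Echo gets 6.
- A3 → Delta plays Light (best of 8, 4, 4); Echo gets 7.
- A4 → Delta plays Heavy (best of 8, 6, 15); Echo gets 8.
Echo's induced payoffs are 2, 19, 6, 7, 8, so Echo commits to A1. Subgame-perfect outcome: (Heavy, A1) with payoffs (17, 19).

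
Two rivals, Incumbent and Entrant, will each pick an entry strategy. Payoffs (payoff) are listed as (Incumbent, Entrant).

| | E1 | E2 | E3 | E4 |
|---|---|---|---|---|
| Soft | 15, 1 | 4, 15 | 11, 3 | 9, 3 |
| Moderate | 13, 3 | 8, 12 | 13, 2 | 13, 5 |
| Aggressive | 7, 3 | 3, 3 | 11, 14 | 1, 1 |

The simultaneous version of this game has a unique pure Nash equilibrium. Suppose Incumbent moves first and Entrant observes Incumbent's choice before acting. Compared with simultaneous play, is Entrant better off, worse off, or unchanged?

better off

Solve by backward induction (Incumbent leads).
- Soft: Entrant compares 1, 15, 3, 3 and picks E2; Incumbent would get 4.
- Moderate: Entrant compares 3, 12, 2, 5 and picks E2; Incumbent would get 8.
- Aggressive: Entrant compares 3, 3, 14, 1 and picks E3; Incumbent would get 11.
Incumbent's induced payoffs are 4, 8, 11, so Incumbent commits to Aggressive. Subgame-perfect outcome: (Aggressive, E3) with payoffs (11, 14).
Now find the simultaneous Nash equilibrium.
Incumbent's best replies: E1→Soft; E2→Moderate; E3→Moderate; E4→Moderate.
Entrant's best replies: Soft→E2; Moderate→E2; Aggressive→E3.
The unique mutual best reply is (Moderate, E2), giving (8, 12).
Entrant earns 14 sequentially versus 12 at the Nash outcome: better off.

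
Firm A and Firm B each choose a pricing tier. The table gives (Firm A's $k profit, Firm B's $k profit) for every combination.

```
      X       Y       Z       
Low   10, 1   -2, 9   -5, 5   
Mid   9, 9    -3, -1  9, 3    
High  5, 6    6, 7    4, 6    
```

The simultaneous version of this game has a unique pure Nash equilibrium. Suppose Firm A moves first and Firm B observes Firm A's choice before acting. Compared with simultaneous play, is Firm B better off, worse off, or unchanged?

Solve by backward induction (Firm A leads).
- Low → Firm B plays Y (best of 1, 9, 5); Firm A gets -2.
- Mid → Firm B plays X (best of 9, -1, 3); Firm A gets 9.
- High → Firm B plays Y (best of 6, 7, 6); Firm A gets 6.
Firm A's induced payoffs are -2, 9, 6, so Firm A commits to Mid. Subgame-perfect outcome: (Mid, X) with payoffs (9, 9).
Now find the simultaneous Nash equilibrium.
Firm A's best replies: X→Low; Y→High; Z→Mid.
Firm B's best replies: Low→Y; Mid→X; High→Y.
The unique mutual best reply is (High, Y), giving (6, 7).
Firm B earns 9 sequentially versus 7 at the Nash outcome: better off.

better off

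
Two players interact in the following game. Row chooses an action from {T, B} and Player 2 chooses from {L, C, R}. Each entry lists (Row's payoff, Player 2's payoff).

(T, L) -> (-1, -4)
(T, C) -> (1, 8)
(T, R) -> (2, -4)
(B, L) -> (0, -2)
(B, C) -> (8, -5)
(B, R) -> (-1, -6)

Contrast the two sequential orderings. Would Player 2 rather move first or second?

If Row leads: Player 2's best replies are T→C, B→L; Row's induced payoffs 1, 0; outcome (T, C), payoffs (1, 8).
If Player 2 leads: Row's best replies are L→B, C→B, R→T; Player 2's induced payoffs -2, -5, -4; outcome (B, L), payoffs (0, -2).
Player 2 gets -2 moving first and 8 moving second, so Player 2 prefers to move second.

second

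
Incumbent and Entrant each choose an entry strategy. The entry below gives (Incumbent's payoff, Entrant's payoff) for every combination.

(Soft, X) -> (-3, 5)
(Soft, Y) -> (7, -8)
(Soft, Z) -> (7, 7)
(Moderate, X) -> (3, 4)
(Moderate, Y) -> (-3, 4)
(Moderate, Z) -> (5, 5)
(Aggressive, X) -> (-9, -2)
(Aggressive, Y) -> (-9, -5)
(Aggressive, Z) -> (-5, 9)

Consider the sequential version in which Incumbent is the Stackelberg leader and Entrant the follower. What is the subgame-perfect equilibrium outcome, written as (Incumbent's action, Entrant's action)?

(Soft, Z)

Work backward from Entrant's decision.
- Soft → Entrant plays Z (best of 5, -8, 7); Incumbent gets 7.
- Moderate → Entrant plays Z (best of 4, 4, 5); Incumbent gets 5.
- Aggressive → Entrant plays Z (best of -2, -5, 9); Incumbent gets -5.
Incumbent's induced payoffs are 7, 5, -5, so Incumbent commits to Soft. Subgame-perfect outcome: (Soft, Z) with payoffs (7, 7).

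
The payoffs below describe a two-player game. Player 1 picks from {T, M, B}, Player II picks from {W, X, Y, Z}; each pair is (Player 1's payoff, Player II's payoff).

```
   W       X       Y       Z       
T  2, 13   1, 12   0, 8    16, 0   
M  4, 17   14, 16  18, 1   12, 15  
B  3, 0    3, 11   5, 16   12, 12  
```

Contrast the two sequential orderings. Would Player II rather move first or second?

If Player 1 leads: Player II's best replies are T→W, M→W, B→Y; Player 1's induced payoffs 2, 4, 5; outcome (B, Y), payoffs (5, 16).
If Player II leads: Player 1's best replies are W→M, X→M, Y→M, Z→T; Player II's induced payoffs 17, 16, 1, 0; outcome (M, W), payoffs (4, 17).
Player II gets 17 moving first and 16 moving second, so Player II prefers to move first.

first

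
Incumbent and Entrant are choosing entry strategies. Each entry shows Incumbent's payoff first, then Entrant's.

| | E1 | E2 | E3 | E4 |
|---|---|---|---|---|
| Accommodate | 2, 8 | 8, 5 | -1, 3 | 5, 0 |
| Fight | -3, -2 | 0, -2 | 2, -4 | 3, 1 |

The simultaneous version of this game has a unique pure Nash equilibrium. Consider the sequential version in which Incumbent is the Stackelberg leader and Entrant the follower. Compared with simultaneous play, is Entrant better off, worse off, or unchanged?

Backward induction with Incumbent moving first.
- Accommodate → Entrant plays E1 (best of 8, 5, 3, 0); Incumbent gets 2.
- Fight → Entrant plays E4 (best of -2, -2, -4, 1); Incumbent gets 3.
Among 2, 3, the best is 3 at Fight. Subgame-perfect outcome: (Fight, E4) with payoffs (3, 1).
Now find the simultaneous Nash equilibrium.
Incumbent's best replies: E1→Accommodate; E2→Accommodate; E3→Fight; E4→Accommodate.
Entrant's best replies: Accommodate→E1; Fight→E4.
The unique mutual best reply is (Accommodate, E1), giving (2, 8).
Entrant earns 1 sequentially versus 8 at the Nash outcome: worse off.

worse off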